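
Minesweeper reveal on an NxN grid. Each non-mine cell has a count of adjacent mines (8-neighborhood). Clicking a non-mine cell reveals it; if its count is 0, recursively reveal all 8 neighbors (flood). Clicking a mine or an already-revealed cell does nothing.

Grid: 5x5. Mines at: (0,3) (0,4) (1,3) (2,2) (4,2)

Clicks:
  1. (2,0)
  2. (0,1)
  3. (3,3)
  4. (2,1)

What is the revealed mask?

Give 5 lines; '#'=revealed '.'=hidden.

Click 1 (2,0) count=0: revealed 12 new [(0,0) (0,1) (0,2) (1,0) (1,1) (1,2) (2,0) (2,1) (3,0) (3,1) (4,0) (4,1)] -> total=12
Click 2 (0,1) count=0: revealed 0 new [(none)] -> total=12
Click 3 (3,3) count=2: revealed 1 new [(3,3)] -> total=13
Click 4 (2,1) count=1: revealed 0 new [(none)] -> total=13

Answer: ###..
###..
##...
##.#.
##...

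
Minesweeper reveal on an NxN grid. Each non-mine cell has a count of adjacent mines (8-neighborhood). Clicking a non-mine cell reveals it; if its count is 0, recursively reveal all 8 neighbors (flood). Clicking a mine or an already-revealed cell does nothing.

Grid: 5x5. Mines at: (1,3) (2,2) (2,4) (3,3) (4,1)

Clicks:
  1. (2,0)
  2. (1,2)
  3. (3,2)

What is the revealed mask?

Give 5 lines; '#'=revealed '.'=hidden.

Click 1 (2,0) count=0: revealed 10 new [(0,0) (0,1) (0,2) (1,0) (1,1) (1,2) (2,0) (2,1) (3,0) (3,1)] -> total=10
Click 2 (1,2) count=2: revealed 0 new [(none)] -> total=10
Click 3 (3,2) count=3: revealed 1 new [(3,2)] -> total=11

Answer: ###..
###..
##...
###..
.....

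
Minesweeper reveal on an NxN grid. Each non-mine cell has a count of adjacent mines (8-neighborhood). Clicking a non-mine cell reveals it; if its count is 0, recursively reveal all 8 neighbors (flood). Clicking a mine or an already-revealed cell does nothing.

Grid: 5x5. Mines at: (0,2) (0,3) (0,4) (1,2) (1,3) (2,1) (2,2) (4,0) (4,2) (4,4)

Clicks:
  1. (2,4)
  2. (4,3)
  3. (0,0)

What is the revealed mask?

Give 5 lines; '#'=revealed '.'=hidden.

Answer: ##...
##...
....#
.....
...#.

Derivation:
Click 1 (2,4) count=1: revealed 1 new [(2,4)] -> total=1
Click 2 (4,3) count=2: revealed 1 new [(4,3)] -> total=2
Click 3 (0,0) count=0: revealed 4 new [(0,0) (0,1) (1,0) (1,1)] -> total=6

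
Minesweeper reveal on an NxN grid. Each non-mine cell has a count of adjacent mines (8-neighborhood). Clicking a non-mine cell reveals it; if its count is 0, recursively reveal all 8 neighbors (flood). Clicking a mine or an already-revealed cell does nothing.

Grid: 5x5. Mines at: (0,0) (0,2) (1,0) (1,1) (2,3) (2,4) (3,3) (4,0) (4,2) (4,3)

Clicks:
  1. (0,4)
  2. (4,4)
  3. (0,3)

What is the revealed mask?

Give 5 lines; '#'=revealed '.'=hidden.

Click 1 (0,4) count=0: revealed 4 new [(0,3) (0,4) (1,3) (1,4)] -> total=4
Click 2 (4,4) count=2: revealed 1 new [(4,4)] -> total=5
Click 3 (0,3) count=1: revealed 0 new [(none)] -> total=5

Answer: ...##
...##
.....
.....
....#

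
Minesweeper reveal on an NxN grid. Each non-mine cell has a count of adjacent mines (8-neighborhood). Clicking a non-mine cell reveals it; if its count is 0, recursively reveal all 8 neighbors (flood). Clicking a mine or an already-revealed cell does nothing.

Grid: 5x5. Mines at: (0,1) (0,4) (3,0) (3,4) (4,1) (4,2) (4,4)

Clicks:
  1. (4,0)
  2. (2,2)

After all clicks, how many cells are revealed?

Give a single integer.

Answer: 10

Derivation:
Click 1 (4,0) count=2: revealed 1 new [(4,0)] -> total=1
Click 2 (2,2) count=0: revealed 9 new [(1,1) (1,2) (1,3) (2,1) (2,2) (2,3) (3,1) (3,2) (3,3)] -> total=10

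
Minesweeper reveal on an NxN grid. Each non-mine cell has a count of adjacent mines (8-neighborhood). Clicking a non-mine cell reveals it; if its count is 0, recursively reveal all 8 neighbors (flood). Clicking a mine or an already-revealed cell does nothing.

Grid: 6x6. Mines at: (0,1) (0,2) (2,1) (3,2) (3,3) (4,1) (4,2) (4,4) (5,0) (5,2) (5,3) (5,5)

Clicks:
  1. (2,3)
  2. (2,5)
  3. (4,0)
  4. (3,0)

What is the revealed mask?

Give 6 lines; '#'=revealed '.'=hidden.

Click 1 (2,3) count=2: revealed 1 new [(2,3)] -> total=1
Click 2 (2,5) count=0: revealed 10 new [(0,3) (0,4) (0,5) (1,3) (1,4) (1,5) (2,4) (2,5) (3,4) (3,5)] -> total=11
Click 3 (4,0) count=2: revealed 1 new [(4,0)] -> total=12
Click 4 (3,0) count=2: revealed 1 new [(3,0)] -> total=13

Answer: ...###
...###
...###
#...##
#.....
......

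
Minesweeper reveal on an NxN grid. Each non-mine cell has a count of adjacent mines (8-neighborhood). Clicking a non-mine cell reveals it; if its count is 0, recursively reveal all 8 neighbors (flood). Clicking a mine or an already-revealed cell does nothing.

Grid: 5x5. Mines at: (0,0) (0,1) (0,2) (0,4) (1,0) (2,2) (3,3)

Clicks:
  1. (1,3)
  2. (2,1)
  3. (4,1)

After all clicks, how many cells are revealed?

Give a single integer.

Click 1 (1,3) count=3: revealed 1 new [(1,3)] -> total=1
Click 2 (2,1) count=2: revealed 1 new [(2,1)] -> total=2
Click 3 (4,1) count=0: revealed 7 new [(2,0) (3,0) (3,1) (3,2) (4,0) (4,1) (4,2)] -> total=9

Answer: 9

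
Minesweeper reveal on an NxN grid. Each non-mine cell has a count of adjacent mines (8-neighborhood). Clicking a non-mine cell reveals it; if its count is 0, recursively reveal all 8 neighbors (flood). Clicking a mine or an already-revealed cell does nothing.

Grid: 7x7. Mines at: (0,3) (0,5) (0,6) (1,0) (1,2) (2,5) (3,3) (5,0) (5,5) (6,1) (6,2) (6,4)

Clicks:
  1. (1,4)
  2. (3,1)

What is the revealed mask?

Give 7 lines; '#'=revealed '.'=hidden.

Answer: .......
....#..
###....
###....
###....
.......
.......

Derivation:
Click 1 (1,4) count=3: revealed 1 new [(1,4)] -> total=1
Click 2 (3,1) count=0: revealed 9 new [(2,0) (2,1) (2,2) (3,0) (3,1) (3,2) (4,0) (4,1) (4,2)] -> total=10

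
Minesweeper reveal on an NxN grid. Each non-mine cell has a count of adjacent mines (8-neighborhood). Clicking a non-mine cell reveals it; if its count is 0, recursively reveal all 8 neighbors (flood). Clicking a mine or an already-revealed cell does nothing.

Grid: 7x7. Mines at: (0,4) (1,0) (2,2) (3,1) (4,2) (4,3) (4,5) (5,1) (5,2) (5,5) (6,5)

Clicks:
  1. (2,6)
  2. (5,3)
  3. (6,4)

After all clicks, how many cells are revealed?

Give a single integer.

Answer: 16

Derivation:
Click 1 (2,6) count=0: revealed 14 new [(0,5) (0,6) (1,3) (1,4) (1,5) (1,6) (2,3) (2,4) (2,5) (2,6) (3,3) (3,4) (3,5) (3,6)] -> total=14
Click 2 (5,3) count=3: revealed 1 new [(5,3)] -> total=15
Click 3 (6,4) count=2: revealed 1 new [(6,4)] -> total=16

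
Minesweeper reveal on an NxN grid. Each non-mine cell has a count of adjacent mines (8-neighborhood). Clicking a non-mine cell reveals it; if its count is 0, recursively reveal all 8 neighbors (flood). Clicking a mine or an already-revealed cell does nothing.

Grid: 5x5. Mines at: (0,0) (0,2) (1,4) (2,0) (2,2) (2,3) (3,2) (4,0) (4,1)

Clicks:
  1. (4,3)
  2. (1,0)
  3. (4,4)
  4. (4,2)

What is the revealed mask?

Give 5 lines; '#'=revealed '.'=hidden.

Click 1 (4,3) count=1: revealed 1 new [(4,3)] -> total=1
Click 2 (1,0) count=2: revealed 1 new [(1,0)] -> total=2
Click 3 (4,4) count=0: revealed 3 new [(3,3) (3,4) (4,4)] -> total=5
Click 4 (4,2) count=2: revealed 1 new [(4,2)] -> total=6

Answer: .....
#....
.....
...##
..###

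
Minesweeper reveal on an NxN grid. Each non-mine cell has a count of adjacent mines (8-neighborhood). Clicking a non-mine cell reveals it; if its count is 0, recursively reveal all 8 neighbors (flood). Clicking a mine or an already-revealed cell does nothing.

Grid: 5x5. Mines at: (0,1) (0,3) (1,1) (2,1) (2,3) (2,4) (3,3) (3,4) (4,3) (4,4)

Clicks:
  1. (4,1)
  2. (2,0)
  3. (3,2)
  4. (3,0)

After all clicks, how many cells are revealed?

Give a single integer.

Answer: 7

Derivation:
Click 1 (4,1) count=0: revealed 6 new [(3,0) (3,1) (3,2) (4,0) (4,1) (4,2)] -> total=6
Click 2 (2,0) count=2: revealed 1 new [(2,0)] -> total=7
Click 3 (3,2) count=4: revealed 0 new [(none)] -> total=7
Click 4 (3,0) count=1: revealed 0 new [(none)] -> total=7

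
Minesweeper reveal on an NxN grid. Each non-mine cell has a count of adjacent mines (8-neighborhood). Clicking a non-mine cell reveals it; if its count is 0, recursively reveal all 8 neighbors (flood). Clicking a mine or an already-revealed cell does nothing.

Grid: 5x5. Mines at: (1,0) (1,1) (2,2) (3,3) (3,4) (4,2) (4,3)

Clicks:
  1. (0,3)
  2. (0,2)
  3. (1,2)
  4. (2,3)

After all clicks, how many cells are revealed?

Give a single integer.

Click 1 (0,3) count=0: revealed 8 new [(0,2) (0,3) (0,4) (1,2) (1,3) (1,4) (2,3) (2,4)] -> total=8
Click 2 (0,2) count=1: revealed 0 new [(none)] -> total=8
Click 3 (1,2) count=2: revealed 0 new [(none)] -> total=8
Click 4 (2,3) count=3: revealed 0 new [(none)] -> total=8

Answer: 8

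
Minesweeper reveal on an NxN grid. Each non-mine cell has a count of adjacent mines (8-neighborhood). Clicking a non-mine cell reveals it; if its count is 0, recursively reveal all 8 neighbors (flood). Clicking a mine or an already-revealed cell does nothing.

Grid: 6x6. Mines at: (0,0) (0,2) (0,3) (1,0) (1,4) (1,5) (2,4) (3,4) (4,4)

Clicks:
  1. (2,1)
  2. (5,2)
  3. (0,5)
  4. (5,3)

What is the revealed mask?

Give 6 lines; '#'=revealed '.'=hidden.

Click 1 (2,1) count=1: revealed 1 new [(2,1)] -> total=1
Click 2 (5,2) count=0: revealed 18 new [(1,1) (1,2) (1,3) (2,0) (2,2) (2,3) (3,0) (3,1) (3,2) (3,3) (4,0) (4,1) (4,2) (4,3) (5,0) (5,1) (5,2) (5,3)] -> total=19
Click 3 (0,5) count=2: revealed 1 new [(0,5)] -> total=20
Click 4 (5,3) count=1: revealed 0 new [(none)] -> total=20

Answer: .....#
.###..
####..
####..
####..
####..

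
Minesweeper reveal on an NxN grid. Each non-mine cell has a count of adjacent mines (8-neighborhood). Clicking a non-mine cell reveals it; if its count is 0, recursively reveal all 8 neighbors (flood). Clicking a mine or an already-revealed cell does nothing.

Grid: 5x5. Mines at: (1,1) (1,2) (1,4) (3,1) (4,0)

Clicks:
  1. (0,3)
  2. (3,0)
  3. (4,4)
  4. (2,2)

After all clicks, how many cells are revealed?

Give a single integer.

Click 1 (0,3) count=2: revealed 1 new [(0,3)] -> total=1
Click 2 (3,0) count=2: revealed 1 new [(3,0)] -> total=2
Click 3 (4,4) count=0: revealed 9 new [(2,2) (2,3) (2,4) (3,2) (3,3) (3,4) (4,2) (4,3) (4,4)] -> total=11
Click 4 (2,2) count=3: revealed 0 new [(none)] -> total=11

Answer: 11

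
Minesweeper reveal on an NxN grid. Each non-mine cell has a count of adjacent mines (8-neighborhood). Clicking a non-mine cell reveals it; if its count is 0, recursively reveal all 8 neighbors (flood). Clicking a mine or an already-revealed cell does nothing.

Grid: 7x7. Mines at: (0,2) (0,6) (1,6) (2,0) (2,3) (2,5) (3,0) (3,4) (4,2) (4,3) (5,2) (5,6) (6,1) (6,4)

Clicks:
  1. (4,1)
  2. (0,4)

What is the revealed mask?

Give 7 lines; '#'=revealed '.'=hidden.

Click 1 (4,1) count=3: revealed 1 new [(4,1)] -> total=1
Click 2 (0,4) count=0: revealed 6 new [(0,3) (0,4) (0,5) (1,3) (1,4) (1,5)] -> total=7

Answer: ...###.
...###.
.......
.......
.#.....
.......
.......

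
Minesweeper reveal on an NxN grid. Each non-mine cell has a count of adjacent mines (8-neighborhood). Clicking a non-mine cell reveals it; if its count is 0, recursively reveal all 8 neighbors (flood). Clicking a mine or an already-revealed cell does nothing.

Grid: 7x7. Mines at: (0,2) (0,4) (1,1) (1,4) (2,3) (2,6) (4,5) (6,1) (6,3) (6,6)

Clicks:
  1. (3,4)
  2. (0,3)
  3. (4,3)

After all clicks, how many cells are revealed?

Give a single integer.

Answer: 19

Derivation:
Click 1 (3,4) count=2: revealed 1 new [(3,4)] -> total=1
Click 2 (0,3) count=3: revealed 1 new [(0,3)] -> total=2
Click 3 (4,3) count=0: revealed 17 new [(2,0) (2,1) (2,2) (3,0) (3,1) (3,2) (3,3) (4,0) (4,1) (4,2) (4,3) (4,4) (5,0) (5,1) (5,2) (5,3) (5,4)] -> total=19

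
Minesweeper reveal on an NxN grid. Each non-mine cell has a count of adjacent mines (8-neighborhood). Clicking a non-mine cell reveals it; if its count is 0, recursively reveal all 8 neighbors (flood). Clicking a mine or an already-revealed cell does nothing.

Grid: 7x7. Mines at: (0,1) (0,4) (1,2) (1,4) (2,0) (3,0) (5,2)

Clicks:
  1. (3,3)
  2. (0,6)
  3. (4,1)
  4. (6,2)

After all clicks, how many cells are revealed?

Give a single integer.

Click 1 (3,3) count=0: revealed 30 new [(0,5) (0,6) (1,5) (1,6) (2,1) (2,2) (2,3) (2,4) (2,5) (2,6) (3,1) (3,2) (3,3) (3,4) (3,5) (3,6) (4,1) (4,2) (4,3) (4,4) (4,5) (4,6) (5,3) (5,4) (5,5) (5,6) (6,3) (6,4) (6,5) (6,6)] -> total=30
Click 2 (0,6) count=0: revealed 0 new [(none)] -> total=30
Click 3 (4,1) count=2: revealed 0 new [(none)] -> total=30
Click 4 (6,2) count=1: revealed 1 new [(6,2)] -> total=31

Answer: 31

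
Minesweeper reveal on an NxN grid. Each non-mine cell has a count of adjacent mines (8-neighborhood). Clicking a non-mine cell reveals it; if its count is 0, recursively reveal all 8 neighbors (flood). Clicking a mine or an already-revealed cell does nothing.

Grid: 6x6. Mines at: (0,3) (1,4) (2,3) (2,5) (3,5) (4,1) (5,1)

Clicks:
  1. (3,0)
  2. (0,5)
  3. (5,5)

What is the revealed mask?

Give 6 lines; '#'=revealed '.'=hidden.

Click 1 (3,0) count=1: revealed 1 new [(3,0)] -> total=1
Click 2 (0,5) count=1: revealed 1 new [(0,5)] -> total=2
Click 3 (5,5) count=0: revealed 11 new [(3,2) (3,3) (3,4) (4,2) (4,3) (4,4) (4,5) (5,2) (5,3) (5,4) (5,5)] -> total=13

Answer: .....#
......
......
#.###.
..####
..####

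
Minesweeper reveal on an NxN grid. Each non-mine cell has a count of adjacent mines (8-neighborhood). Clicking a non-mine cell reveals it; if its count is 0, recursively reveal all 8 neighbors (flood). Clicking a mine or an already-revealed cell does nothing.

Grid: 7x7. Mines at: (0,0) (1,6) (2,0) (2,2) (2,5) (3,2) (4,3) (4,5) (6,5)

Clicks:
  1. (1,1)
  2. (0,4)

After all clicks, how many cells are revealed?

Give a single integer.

Click 1 (1,1) count=3: revealed 1 new [(1,1)] -> total=1
Click 2 (0,4) count=0: revealed 9 new [(0,1) (0,2) (0,3) (0,4) (0,5) (1,2) (1,3) (1,4) (1,5)] -> total=10

Answer: 10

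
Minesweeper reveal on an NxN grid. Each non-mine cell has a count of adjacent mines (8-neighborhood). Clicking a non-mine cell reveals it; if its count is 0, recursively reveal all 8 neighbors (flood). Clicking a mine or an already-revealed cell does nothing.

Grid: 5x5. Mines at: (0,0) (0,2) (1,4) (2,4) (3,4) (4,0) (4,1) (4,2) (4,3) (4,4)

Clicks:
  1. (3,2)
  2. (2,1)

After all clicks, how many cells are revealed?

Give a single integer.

Answer: 12

Derivation:
Click 1 (3,2) count=3: revealed 1 new [(3,2)] -> total=1
Click 2 (2,1) count=0: revealed 11 new [(1,0) (1,1) (1,2) (1,3) (2,0) (2,1) (2,2) (2,3) (3,0) (3,1) (3,3)] -> total=12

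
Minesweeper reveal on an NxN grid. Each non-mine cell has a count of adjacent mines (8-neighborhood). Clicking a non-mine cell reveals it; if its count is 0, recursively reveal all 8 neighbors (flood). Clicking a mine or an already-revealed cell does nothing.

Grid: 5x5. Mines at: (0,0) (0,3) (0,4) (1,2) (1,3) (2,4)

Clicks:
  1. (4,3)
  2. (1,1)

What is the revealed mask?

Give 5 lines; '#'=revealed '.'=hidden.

Answer: .....
##...
####.
#####
#####

Derivation:
Click 1 (4,3) count=0: revealed 16 new [(1,0) (1,1) (2,0) (2,1) (2,2) (2,3) (3,0) (3,1) (3,2) (3,3) (3,4) (4,0) (4,1) (4,2) (4,3) (4,4)] -> total=16
Click 2 (1,1) count=2: revealed 0 new [(none)] -> total=16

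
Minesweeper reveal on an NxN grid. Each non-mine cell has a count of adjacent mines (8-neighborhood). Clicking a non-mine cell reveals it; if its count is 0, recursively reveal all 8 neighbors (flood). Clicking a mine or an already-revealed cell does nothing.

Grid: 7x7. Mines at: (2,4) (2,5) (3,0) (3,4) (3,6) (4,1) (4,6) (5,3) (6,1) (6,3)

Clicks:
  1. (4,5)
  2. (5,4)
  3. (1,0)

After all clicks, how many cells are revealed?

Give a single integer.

Click 1 (4,5) count=3: revealed 1 new [(4,5)] -> total=1
Click 2 (5,4) count=2: revealed 1 new [(5,4)] -> total=2
Click 3 (1,0) count=0: revealed 21 new [(0,0) (0,1) (0,2) (0,3) (0,4) (0,5) (0,6) (1,0) (1,1) (1,2) (1,3) (1,4) (1,5) (1,6) (2,0) (2,1) (2,2) (2,3) (3,1) (3,2) (3,3)] -> total=23

Answer: 23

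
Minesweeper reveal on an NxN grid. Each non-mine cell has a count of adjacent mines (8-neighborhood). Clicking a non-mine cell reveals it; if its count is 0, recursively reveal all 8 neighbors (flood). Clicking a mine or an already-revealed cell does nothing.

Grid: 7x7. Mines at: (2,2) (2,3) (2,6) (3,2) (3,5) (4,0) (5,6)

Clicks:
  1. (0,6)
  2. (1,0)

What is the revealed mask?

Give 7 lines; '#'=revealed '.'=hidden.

Click 1 (0,6) count=0: revealed 18 new [(0,0) (0,1) (0,2) (0,3) (0,4) (0,5) (0,6) (1,0) (1,1) (1,2) (1,3) (1,4) (1,5) (1,6) (2,0) (2,1) (3,0) (3,1)] -> total=18
Click 2 (1,0) count=0: revealed 0 new [(none)] -> total=18

Answer: #######
#######
##.....
##.....
.......
.......
.......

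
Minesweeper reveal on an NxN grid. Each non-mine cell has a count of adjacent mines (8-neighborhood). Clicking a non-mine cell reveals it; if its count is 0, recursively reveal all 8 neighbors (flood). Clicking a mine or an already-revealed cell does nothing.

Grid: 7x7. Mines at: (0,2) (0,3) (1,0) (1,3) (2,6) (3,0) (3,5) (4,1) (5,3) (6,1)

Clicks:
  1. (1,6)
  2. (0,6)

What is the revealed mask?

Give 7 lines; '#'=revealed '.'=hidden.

Answer: ....###
....###
.......
.......
.......
.......
.......

Derivation:
Click 1 (1,6) count=1: revealed 1 new [(1,6)] -> total=1
Click 2 (0,6) count=0: revealed 5 new [(0,4) (0,5) (0,6) (1,4) (1,5)] -> total=6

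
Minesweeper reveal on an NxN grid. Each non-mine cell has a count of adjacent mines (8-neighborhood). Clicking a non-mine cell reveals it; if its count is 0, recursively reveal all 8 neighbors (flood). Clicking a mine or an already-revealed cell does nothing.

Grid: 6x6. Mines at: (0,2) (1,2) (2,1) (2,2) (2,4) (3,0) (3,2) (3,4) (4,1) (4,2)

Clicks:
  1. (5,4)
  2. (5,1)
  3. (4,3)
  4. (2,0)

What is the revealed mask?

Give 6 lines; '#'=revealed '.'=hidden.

Click 1 (5,4) count=0: revealed 6 new [(4,3) (4,4) (4,5) (5,3) (5,4) (5,5)] -> total=6
Click 2 (5,1) count=2: revealed 1 new [(5,1)] -> total=7
Click 3 (4,3) count=3: revealed 0 new [(none)] -> total=7
Click 4 (2,0) count=2: revealed 1 new [(2,0)] -> total=8

Answer: ......
......
#.....
......
...###
.#.###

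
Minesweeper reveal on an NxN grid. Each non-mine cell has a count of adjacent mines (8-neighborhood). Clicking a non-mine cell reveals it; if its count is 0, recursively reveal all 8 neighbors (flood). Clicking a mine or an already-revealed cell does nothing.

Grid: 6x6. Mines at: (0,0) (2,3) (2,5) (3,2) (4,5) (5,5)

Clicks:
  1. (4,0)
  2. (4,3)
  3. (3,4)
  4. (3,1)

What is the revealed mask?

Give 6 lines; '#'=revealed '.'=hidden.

Answer: ......
##....
##....
##..#.
#####.
#####.

Derivation:
Click 1 (4,0) count=0: revealed 16 new [(1,0) (1,1) (2,0) (2,1) (3,0) (3,1) (4,0) (4,1) (4,2) (4,3) (4,4) (5,0) (5,1) (5,2) (5,3) (5,4)] -> total=16
Click 2 (4,3) count=1: revealed 0 new [(none)] -> total=16
Click 3 (3,4) count=3: revealed 1 new [(3,4)] -> total=17
Click 4 (3,1) count=1: revealed 0 new [(none)] -> total=17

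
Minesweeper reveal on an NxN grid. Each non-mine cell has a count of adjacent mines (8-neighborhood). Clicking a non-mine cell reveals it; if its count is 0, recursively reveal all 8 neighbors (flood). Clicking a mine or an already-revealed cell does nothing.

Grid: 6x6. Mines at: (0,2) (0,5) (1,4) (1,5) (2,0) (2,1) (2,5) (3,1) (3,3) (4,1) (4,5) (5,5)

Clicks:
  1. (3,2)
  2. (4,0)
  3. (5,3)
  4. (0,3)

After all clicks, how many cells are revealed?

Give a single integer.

Answer: 9

Derivation:
Click 1 (3,2) count=4: revealed 1 new [(3,2)] -> total=1
Click 2 (4,0) count=2: revealed 1 new [(4,0)] -> total=2
Click 3 (5,3) count=0: revealed 6 new [(4,2) (4,3) (4,4) (5,2) (5,3) (5,4)] -> total=8
Click 4 (0,3) count=2: revealed 1 new [(0,3)] -> total=9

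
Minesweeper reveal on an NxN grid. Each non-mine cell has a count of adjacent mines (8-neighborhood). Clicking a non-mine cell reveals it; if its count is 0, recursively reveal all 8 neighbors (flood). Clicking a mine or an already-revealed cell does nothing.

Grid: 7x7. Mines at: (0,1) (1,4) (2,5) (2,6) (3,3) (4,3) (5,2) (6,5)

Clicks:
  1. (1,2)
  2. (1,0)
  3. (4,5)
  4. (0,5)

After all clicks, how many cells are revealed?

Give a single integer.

Answer: 12

Derivation:
Click 1 (1,2) count=1: revealed 1 new [(1,2)] -> total=1
Click 2 (1,0) count=1: revealed 1 new [(1,0)] -> total=2
Click 3 (4,5) count=0: revealed 9 new [(3,4) (3,5) (3,6) (4,4) (4,5) (4,6) (5,4) (5,5) (5,6)] -> total=11
Click 4 (0,5) count=1: revealed 1 new [(0,5)] -> total=12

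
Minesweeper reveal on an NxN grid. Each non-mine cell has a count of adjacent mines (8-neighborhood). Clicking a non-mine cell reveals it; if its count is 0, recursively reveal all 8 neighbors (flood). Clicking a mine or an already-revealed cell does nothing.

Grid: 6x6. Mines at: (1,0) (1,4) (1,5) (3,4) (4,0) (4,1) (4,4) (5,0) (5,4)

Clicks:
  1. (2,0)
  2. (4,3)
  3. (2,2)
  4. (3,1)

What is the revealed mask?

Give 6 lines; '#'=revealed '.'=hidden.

Answer: .###..
.###..
####..
.###..
...#..
......

Derivation:
Click 1 (2,0) count=1: revealed 1 new [(2,0)] -> total=1
Click 2 (4,3) count=3: revealed 1 new [(4,3)] -> total=2
Click 3 (2,2) count=0: revealed 12 new [(0,1) (0,2) (0,3) (1,1) (1,2) (1,3) (2,1) (2,2) (2,3) (3,1) (3,2) (3,3)] -> total=14
Click 4 (3,1) count=2: revealed 0 new [(none)] -> total=14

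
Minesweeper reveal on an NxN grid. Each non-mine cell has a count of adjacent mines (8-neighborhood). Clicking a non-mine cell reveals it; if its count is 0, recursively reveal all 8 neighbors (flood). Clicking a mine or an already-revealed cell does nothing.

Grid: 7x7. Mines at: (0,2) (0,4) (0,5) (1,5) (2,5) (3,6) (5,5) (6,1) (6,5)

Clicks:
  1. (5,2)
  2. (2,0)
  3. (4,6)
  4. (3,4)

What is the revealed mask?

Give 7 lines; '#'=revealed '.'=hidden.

Click 1 (5,2) count=1: revealed 1 new [(5,2)] -> total=1
Click 2 (2,0) count=0: revealed 29 new [(0,0) (0,1) (1,0) (1,1) (1,2) (1,3) (1,4) (2,0) (2,1) (2,2) (2,3) (2,4) (3,0) (3,1) (3,2) (3,3) (3,4) (4,0) (4,1) (4,2) (4,3) (4,4) (5,0) (5,1) (5,3) (5,4) (6,2) (6,3) (6,4)] -> total=30
Click 3 (4,6) count=2: revealed 1 new [(4,6)] -> total=31
Click 4 (3,4) count=1: revealed 0 new [(none)] -> total=31

Answer: ##.....
#####..
#####..
#####..
#####.#
#####..
..###..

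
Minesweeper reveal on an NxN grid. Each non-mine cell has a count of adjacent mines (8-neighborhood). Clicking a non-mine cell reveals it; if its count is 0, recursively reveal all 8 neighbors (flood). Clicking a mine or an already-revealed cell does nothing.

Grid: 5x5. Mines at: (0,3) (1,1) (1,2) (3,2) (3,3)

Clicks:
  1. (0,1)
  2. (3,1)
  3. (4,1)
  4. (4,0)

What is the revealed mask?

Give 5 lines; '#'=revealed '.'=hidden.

Answer: .#...
.....
##...
##...
##...

Derivation:
Click 1 (0,1) count=2: revealed 1 new [(0,1)] -> total=1
Click 2 (3,1) count=1: revealed 1 new [(3,1)] -> total=2
Click 3 (4,1) count=1: revealed 1 new [(4,1)] -> total=3
Click 4 (4,0) count=0: revealed 4 new [(2,0) (2,1) (3,0) (4,0)] -> total=7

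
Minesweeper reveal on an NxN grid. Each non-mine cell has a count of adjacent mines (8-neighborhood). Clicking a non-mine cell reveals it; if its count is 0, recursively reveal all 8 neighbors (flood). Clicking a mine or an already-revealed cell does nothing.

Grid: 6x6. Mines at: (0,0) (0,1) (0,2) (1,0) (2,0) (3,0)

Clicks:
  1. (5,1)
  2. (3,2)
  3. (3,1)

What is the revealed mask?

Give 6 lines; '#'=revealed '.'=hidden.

Click 1 (5,1) count=0: revealed 30 new [(0,3) (0,4) (0,5) (1,1) (1,2) (1,3) (1,4) (1,5) (2,1) (2,2) (2,3) (2,4) (2,5) (3,1) (3,2) (3,3) (3,4) (3,5) (4,0) (4,1) (4,2) (4,3) (4,4) (4,5) (5,0) (5,1) (5,2) (5,3) (5,4) (5,5)] -> total=30
Click 2 (3,2) count=0: revealed 0 new [(none)] -> total=30
Click 3 (3,1) count=2: revealed 0 new [(none)] -> total=30

Answer: ...###
.#####
.#####
.#####
######
######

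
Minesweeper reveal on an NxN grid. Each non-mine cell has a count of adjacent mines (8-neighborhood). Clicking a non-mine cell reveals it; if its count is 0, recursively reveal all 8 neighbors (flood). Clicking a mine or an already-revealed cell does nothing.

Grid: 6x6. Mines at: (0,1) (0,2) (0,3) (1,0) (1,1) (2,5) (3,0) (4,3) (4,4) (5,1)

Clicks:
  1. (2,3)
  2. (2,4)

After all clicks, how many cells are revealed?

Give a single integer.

Answer: 9

Derivation:
Click 1 (2,3) count=0: revealed 9 new [(1,2) (1,3) (1,4) (2,2) (2,3) (2,4) (3,2) (3,3) (3,4)] -> total=9
Click 2 (2,4) count=1: revealed 0 new [(none)] -> total=9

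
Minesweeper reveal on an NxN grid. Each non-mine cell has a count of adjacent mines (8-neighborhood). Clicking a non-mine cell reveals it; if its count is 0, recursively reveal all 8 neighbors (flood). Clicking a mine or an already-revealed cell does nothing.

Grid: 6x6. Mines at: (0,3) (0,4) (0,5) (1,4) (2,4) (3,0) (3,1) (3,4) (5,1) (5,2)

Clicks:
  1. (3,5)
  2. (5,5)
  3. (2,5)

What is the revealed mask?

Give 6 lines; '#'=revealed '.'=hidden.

Click 1 (3,5) count=2: revealed 1 new [(3,5)] -> total=1
Click 2 (5,5) count=0: revealed 6 new [(4,3) (4,4) (4,5) (5,3) (5,4) (5,5)] -> total=7
Click 3 (2,5) count=3: revealed 1 new [(2,5)] -> total=8

Answer: ......
......
.....#
.....#
...###
...###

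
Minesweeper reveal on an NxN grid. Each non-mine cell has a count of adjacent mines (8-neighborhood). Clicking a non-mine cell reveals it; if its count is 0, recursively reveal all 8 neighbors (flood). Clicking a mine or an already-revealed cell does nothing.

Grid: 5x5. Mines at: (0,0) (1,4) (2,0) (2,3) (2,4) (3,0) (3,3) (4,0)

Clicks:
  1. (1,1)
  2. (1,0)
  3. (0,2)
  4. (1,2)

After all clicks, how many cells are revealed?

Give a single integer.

Answer: 7

Derivation:
Click 1 (1,1) count=2: revealed 1 new [(1,1)] -> total=1
Click 2 (1,0) count=2: revealed 1 new [(1,0)] -> total=2
Click 3 (0,2) count=0: revealed 5 new [(0,1) (0,2) (0,3) (1,2) (1,3)] -> total=7
Click 4 (1,2) count=1: revealed 0 new [(none)] -> total=7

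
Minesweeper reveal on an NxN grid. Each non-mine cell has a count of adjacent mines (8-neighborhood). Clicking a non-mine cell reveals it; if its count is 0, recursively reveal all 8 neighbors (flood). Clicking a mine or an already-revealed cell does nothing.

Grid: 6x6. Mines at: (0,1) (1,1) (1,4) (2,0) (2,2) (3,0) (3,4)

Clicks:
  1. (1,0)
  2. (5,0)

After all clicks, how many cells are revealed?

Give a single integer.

Click 1 (1,0) count=3: revealed 1 new [(1,0)] -> total=1
Click 2 (5,0) count=0: revealed 15 new [(3,1) (3,2) (3,3) (4,0) (4,1) (4,2) (4,3) (4,4) (4,5) (5,0) (5,1) (5,2) (5,3) (5,4) (5,5)] -> total=16

Answer: 16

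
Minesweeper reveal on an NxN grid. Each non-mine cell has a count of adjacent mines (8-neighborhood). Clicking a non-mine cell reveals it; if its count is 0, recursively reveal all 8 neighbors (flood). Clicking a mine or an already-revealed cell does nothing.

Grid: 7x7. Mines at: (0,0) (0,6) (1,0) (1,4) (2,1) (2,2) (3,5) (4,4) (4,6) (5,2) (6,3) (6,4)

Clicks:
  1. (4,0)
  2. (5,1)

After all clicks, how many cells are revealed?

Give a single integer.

Answer: 8

Derivation:
Click 1 (4,0) count=0: revealed 8 new [(3,0) (3,1) (4,0) (4,1) (5,0) (5,1) (6,0) (6,1)] -> total=8
Click 2 (5,1) count=1: revealed 0 new [(none)] -> total=8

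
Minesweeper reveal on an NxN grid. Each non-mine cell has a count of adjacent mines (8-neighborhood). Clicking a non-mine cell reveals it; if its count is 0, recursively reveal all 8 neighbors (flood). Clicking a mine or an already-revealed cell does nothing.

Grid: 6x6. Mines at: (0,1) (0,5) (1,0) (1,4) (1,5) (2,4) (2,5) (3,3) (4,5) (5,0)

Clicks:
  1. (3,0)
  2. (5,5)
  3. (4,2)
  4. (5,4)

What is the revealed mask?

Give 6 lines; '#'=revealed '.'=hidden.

Click 1 (3,0) count=0: revealed 9 new [(2,0) (2,1) (2,2) (3,0) (3,1) (3,2) (4,0) (4,1) (4,2)] -> total=9
Click 2 (5,5) count=1: revealed 1 new [(5,5)] -> total=10
Click 3 (4,2) count=1: revealed 0 new [(none)] -> total=10
Click 4 (5,4) count=1: revealed 1 new [(5,4)] -> total=11

Answer: ......
......
###...
###...
###...
....##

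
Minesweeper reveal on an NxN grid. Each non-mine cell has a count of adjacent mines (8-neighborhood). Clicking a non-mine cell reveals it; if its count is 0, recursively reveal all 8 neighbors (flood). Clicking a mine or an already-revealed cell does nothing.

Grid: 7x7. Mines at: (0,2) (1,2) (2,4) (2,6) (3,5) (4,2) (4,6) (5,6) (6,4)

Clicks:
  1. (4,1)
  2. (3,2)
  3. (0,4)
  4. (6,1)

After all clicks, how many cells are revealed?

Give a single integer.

Click 1 (4,1) count=1: revealed 1 new [(4,1)] -> total=1
Click 2 (3,2) count=1: revealed 1 new [(3,2)] -> total=2
Click 3 (0,4) count=0: revealed 8 new [(0,3) (0,4) (0,5) (0,6) (1,3) (1,4) (1,5) (1,6)] -> total=10
Click 4 (6,1) count=0: revealed 17 new [(0,0) (0,1) (1,0) (1,1) (2,0) (2,1) (3,0) (3,1) (4,0) (5,0) (5,1) (5,2) (5,3) (6,0) (6,1) (6,2) (6,3)] -> total=27

Answer: 27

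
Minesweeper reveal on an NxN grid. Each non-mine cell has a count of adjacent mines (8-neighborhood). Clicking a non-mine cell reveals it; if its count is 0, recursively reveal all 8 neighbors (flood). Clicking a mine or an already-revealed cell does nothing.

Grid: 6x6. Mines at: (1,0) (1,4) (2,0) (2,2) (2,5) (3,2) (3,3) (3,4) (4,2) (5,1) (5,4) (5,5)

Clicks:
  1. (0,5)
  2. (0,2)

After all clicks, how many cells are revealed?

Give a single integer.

Answer: 7

Derivation:
Click 1 (0,5) count=1: revealed 1 new [(0,5)] -> total=1
Click 2 (0,2) count=0: revealed 6 new [(0,1) (0,2) (0,3) (1,1) (1,2) (1,3)] -> total=7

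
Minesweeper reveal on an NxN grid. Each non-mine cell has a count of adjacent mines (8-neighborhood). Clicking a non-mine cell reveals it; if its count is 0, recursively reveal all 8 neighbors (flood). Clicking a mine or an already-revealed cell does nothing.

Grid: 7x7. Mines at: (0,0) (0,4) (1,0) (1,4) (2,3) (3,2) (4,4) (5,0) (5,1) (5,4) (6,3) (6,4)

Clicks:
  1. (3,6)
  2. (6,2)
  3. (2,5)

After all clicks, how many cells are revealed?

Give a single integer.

Answer: 15

Derivation:
Click 1 (3,6) count=0: revealed 14 new [(0,5) (0,6) (1,5) (1,6) (2,5) (2,6) (3,5) (3,6) (4,5) (4,6) (5,5) (5,6) (6,5) (6,6)] -> total=14
Click 2 (6,2) count=2: revealed 1 new [(6,2)] -> total=15
Click 3 (2,5) count=1: revealed 0 new [(none)] -> total=15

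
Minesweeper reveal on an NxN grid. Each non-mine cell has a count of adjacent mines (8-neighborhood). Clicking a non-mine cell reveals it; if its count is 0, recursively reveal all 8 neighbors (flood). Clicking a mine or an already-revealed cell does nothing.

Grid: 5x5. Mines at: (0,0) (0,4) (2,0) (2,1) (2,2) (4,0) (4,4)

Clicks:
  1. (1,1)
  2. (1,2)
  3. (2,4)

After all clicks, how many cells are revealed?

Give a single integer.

Click 1 (1,1) count=4: revealed 1 new [(1,1)] -> total=1
Click 2 (1,2) count=2: revealed 1 new [(1,2)] -> total=2
Click 3 (2,4) count=0: revealed 6 new [(1,3) (1,4) (2,3) (2,4) (3,3) (3,4)] -> total=8

Answer: 8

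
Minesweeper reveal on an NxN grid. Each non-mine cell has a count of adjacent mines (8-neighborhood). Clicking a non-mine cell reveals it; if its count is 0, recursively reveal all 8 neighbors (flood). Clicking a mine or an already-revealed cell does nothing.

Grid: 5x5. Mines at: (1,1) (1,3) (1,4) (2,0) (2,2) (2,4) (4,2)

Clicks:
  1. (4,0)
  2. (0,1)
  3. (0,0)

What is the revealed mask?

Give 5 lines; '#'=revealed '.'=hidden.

Answer: ##...
.....
.....
##...
##...

Derivation:
Click 1 (4,0) count=0: revealed 4 new [(3,0) (3,1) (4,0) (4,1)] -> total=4
Click 2 (0,1) count=1: revealed 1 new [(0,1)] -> total=5
Click 3 (0,0) count=1: revealed 1 new [(0,0)] -> total=6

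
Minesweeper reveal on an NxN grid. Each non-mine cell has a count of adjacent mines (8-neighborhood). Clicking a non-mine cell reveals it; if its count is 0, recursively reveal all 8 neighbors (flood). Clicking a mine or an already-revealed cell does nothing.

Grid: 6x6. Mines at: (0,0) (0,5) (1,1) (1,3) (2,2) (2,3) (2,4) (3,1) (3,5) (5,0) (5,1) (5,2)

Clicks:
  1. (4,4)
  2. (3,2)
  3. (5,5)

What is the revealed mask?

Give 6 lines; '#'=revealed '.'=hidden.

Answer: ......
......
......
..#...
...###
...###

Derivation:
Click 1 (4,4) count=1: revealed 1 new [(4,4)] -> total=1
Click 2 (3,2) count=3: revealed 1 new [(3,2)] -> total=2
Click 3 (5,5) count=0: revealed 5 new [(4,3) (4,5) (5,3) (5,4) (5,5)] -> total=7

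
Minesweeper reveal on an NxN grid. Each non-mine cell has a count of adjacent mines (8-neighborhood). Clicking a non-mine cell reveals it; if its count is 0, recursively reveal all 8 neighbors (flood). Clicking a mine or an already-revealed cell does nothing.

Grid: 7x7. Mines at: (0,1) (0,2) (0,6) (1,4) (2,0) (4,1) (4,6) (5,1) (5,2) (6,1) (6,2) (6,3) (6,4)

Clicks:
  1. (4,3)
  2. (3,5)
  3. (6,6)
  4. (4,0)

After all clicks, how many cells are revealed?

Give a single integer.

Answer: 7

Derivation:
Click 1 (4,3) count=1: revealed 1 new [(4,3)] -> total=1
Click 2 (3,5) count=1: revealed 1 new [(3,5)] -> total=2
Click 3 (6,6) count=0: revealed 4 new [(5,5) (5,6) (6,5) (6,6)] -> total=6
Click 4 (4,0) count=2: revealed 1 new [(4,0)] -> total=7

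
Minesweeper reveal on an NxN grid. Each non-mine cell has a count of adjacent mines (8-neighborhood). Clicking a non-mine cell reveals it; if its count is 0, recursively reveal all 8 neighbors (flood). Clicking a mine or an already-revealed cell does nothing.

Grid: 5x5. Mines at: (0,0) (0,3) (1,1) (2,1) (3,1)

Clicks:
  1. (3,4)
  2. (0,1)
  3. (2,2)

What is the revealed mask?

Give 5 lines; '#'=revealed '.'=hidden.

Answer: .#...
..###
..###
..###
..###

Derivation:
Click 1 (3,4) count=0: revealed 12 new [(1,2) (1,3) (1,4) (2,2) (2,3) (2,4) (3,2) (3,3) (3,4) (4,2) (4,3) (4,4)] -> total=12
Click 2 (0,1) count=2: revealed 1 new [(0,1)] -> total=13
Click 3 (2,2) count=3: revealed 0 new [(none)] -> total=13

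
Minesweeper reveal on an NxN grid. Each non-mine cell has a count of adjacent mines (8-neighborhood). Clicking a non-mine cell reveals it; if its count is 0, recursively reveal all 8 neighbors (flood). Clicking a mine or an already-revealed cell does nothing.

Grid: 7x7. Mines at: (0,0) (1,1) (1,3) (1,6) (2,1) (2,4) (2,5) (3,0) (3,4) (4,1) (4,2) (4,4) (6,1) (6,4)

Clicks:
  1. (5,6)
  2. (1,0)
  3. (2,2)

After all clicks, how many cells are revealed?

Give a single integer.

Click 1 (5,6) count=0: revealed 8 new [(3,5) (3,6) (4,5) (4,6) (5,5) (5,6) (6,5) (6,6)] -> total=8
Click 2 (1,0) count=3: revealed 1 new [(1,0)] -> total=9
Click 3 (2,2) count=3: revealed 1 new [(2,2)] -> total=10

Answer: 10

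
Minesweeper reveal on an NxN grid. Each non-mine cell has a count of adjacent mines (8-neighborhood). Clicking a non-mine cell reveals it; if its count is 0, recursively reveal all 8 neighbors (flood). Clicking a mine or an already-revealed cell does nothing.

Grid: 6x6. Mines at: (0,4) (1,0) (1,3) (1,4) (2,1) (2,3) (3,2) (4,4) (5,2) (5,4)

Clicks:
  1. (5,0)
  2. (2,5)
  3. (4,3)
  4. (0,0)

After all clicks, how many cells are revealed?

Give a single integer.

Click 1 (5,0) count=0: revealed 6 new [(3,0) (3,1) (4,0) (4,1) (5,0) (5,1)] -> total=6
Click 2 (2,5) count=1: revealed 1 new [(2,5)] -> total=7
Click 3 (4,3) count=4: revealed 1 new [(4,3)] -> total=8
Click 4 (0,0) count=1: revealed 1 new [(0,0)] -> total=9

Answer: 9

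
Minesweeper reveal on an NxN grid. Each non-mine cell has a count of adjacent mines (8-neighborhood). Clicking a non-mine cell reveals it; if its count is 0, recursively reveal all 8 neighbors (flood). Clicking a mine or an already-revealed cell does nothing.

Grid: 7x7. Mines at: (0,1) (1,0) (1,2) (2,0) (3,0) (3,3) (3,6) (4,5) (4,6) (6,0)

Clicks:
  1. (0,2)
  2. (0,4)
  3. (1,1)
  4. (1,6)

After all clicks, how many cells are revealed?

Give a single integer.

Click 1 (0,2) count=2: revealed 1 new [(0,2)] -> total=1
Click 2 (0,4) count=0: revealed 12 new [(0,3) (0,4) (0,5) (0,6) (1,3) (1,4) (1,5) (1,6) (2,3) (2,4) (2,5) (2,6)] -> total=13
Click 3 (1,1) count=4: revealed 1 new [(1,1)] -> total=14
Click 4 (1,6) count=0: revealed 0 new [(none)] -> total=14

Answer: 14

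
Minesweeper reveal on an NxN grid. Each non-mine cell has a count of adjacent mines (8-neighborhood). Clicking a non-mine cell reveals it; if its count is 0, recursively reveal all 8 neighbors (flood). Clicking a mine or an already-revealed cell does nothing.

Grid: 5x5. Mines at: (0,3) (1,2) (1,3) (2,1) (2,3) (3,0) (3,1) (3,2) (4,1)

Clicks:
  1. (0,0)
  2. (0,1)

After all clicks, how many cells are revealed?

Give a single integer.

Answer: 4

Derivation:
Click 1 (0,0) count=0: revealed 4 new [(0,0) (0,1) (1,0) (1,1)] -> total=4
Click 2 (0,1) count=1: revealed 0 new [(none)] -> total=4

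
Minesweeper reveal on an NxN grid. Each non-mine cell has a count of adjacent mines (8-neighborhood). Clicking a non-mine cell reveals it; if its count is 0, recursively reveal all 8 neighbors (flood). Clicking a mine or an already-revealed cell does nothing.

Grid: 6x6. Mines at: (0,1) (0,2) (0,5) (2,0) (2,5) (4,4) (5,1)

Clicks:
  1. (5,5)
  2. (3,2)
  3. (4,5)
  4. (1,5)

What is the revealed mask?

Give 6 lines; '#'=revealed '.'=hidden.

Answer: ......
.#####
.####.
.####.
.###.#
.....#

Derivation:
Click 1 (5,5) count=1: revealed 1 new [(5,5)] -> total=1
Click 2 (3,2) count=0: revealed 15 new [(1,1) (1,2) (1,3) (1,4) (2,1) (2,2) (2,3) (2,4) (3,1) (3,2) (3,3) (3,4) (4,1) (4,2) (4,3)] -> total=16
Click 3 (4,5) count=1: revealed 1 new [(4,5)] -> total=17
Click 4 (1,5) count=2: revealed 1 new [(1,5)] -> total=18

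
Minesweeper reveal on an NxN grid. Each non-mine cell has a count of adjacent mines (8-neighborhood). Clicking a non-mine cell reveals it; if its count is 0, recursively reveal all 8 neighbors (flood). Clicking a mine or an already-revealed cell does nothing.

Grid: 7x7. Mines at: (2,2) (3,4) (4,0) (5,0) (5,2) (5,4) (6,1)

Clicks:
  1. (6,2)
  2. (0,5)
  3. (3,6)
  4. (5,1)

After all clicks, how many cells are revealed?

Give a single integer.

Click 1 (6,2) count=2: revealed 1 new [(6,2)] -> total=1
Click 2 (0,5) count=0: revealed 30 new [(0,0) (0,1) (0,2) (0,3) (0,4) (0,5) (0,6) (1,0) (1,1) (1,2) (1,3) (1,4) (1,5) (1,6) (2,0) (2,1) (2,3) (2,4) (2,5) (2,6) (3,0) (3,1) (3,5) (3,6) (4,5) (4,6) (5,5) (5,6) (6,5) (6,6)] -> total=31
Click 3 (3,6) count=0: revealed 0 new [(none)] -> total=31
Click 4 (5,1) count=4: revealed 1 new [(5,1)] -> total=32

Answer: 32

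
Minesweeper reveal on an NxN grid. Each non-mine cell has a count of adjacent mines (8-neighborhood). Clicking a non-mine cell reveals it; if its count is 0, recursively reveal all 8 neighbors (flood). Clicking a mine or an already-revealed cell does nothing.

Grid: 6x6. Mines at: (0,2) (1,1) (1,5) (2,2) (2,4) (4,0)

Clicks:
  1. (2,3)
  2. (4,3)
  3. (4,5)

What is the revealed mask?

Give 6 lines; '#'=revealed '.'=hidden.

Answer: ......
......
...#..
.#####
.#####
.#####

Derivation:
Click 1 (2,3) count=2: revealed 1 new [(2,3)] -> total=1
Click 2 (4,3) count=0: revealed 15 new [(3,1) (3,2) (3,3) (3,4) (3,5) (4,1) (4,2) (4,3) (4,4) (4,5) (5,1) (5,2) (5,3) (5,4) (5,5)] -> total=16
Click 3 (4,5) count=0: revealed 0 new [(none)] -> total=16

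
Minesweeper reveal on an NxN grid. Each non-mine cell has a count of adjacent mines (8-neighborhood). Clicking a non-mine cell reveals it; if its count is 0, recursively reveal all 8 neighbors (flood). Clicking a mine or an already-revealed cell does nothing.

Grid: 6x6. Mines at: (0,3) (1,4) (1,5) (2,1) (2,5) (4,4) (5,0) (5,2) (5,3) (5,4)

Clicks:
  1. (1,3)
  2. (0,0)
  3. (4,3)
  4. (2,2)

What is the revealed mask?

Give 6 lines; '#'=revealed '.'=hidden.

Answer: ###...
####..
..#...
......
...#..
......

Derivation:
Click 1 (1,3) count=2: revealed 1 new [(1,3)] -> total=1
Click 2 (0,0) count=0: revealed 6 new [(0,0) (0,1) (0,2) (1,0) (1,1) (1,2)] -> total=7
Click 3 (4,3) count=4: revealed 1 new [(4,3)] -> total=8
Click 4 (2,2) count=1: revealed 1 new [(2,2)] -> total=9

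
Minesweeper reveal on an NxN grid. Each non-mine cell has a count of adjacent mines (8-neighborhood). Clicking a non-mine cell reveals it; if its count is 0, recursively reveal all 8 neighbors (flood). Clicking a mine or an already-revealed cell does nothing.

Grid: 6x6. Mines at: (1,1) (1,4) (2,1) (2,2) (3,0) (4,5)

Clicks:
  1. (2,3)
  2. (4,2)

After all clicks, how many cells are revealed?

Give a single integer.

Answer: 15

Derivation:
Click 1 (2,3) count=2: revealed 1 new [(2,3)] -> total=1
Click 2 (4,2) count=0: revealed 14 new [(3,1) (3,2) (3,3) (3,4) (4,0) (4,1) (4,2) (4,3) (4,4) (5,0) (5,1) (5,2) (5,3) (5,4)] -> total=15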